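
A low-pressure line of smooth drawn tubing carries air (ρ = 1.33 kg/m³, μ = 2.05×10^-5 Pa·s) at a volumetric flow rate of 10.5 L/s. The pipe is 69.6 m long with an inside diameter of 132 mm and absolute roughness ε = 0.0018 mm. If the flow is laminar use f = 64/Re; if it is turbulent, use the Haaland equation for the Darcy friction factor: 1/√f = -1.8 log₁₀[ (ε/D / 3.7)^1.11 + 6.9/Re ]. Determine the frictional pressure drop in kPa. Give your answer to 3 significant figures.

ΔP ≈ 0.00718 kPa

Q = 10.5 L/s = 10.5/1000 = 0.0105 m³/s.
Cross-sectional area A = πD²/4 = π(0.132)²/4 = 0.01368 m²; mean velocity V = Q/A = 0.0105/0.01368 = 0.7673 m/s.
Reynolds number Re = ρVD/μ = 1.33 · 0.7673 · 0.132 / 2.05e-05 = 6571.
Re > 4000 → turbulent. Relative roughness ε/D = 1.8e-06/0.132 = 1.36e-05. Haaland: 1/√f = -1.8 log₁₀[(1.36e-05/3.7)^1.11 + 6.9/6571] = -1.8 log₁₀[9.31e-07 + 0.00105] = 5.361, so f = 0.03479.
Darcy-Weisbach: ΔP = f(L/D)(ρV²/2) = 0.03479·(69.6/0.132)·(1.33·0.7673²/2) = 0.03479·527.3·0.3915 = 7.182 Pa.
ΔP = 7.182 Pa = 0.00718 kPa.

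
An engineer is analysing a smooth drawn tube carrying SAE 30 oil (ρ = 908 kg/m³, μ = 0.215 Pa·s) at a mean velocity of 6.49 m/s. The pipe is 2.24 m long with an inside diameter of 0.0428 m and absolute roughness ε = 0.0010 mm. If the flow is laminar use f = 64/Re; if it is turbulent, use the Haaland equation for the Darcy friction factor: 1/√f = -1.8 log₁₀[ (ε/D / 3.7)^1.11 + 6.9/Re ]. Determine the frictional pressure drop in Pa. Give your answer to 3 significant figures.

Reynolds number Re = ρVD/μ = 908 · 6.49 · 0.0428 / 0.215 = 1173.
Re < 2300 → laminar flow, so f = 64/Re = 64/1173 = 0.05456 (the turbulent correlation is not needed).
Darcy-Weisbach: ΔP = f(L/D)(ρV²/2) = 0.05456·(2.24/0.0428)·(908·6.49²/2) = 0.05456·52.34·1.912e+04 = 5.46e+04 Pa.

ΔP ≈ 54600 Pa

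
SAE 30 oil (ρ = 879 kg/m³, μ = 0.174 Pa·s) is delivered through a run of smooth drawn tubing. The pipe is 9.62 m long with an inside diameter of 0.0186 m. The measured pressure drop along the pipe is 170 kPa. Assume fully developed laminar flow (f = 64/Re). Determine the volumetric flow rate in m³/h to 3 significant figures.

Q ≈ 1.07 m³/h

For laminar flow, f = 64/Re with Re = ρVD/μ, so Darcy-Weisbach reduces to ΔP = 32μLV/D². Solving for V: V = ΔP·D²/(32μL) = 1.7e+05·(0.0186)²/(32·0.174·9.62) = 1.098 m/s.
Check: Re = ρVD/μ = 879·1.098·0.0186/0.174 = 103.2 < 2300, so the laminar assumption holds.
Q = V·A = 1.098·(π/4·0.0186²) = 0.0002983 m³/s = 1.07 m³/h.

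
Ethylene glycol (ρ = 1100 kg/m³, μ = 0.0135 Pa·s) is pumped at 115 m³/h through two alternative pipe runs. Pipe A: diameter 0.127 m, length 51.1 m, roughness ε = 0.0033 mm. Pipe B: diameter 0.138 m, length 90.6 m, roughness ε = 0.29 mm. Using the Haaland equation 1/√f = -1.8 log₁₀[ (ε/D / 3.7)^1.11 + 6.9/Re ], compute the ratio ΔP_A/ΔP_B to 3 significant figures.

ΔP_A/ΔP_B ≈ 0.715

Pipe A: V = Q/A = 0.03194/0.01267 = 2.522 m/s; Re = 2.61e+04; ε/D = 2.6e-05; Haaland → f = 0.02415; ΔP_A = f(L/D)(ρV²/2) = 3.399e+04 Pa.
Pipe B: V = Q/A = 0.03194/0.01496 = 2.136 m/s; Re = 2.402e+04; ε/D = 0.0021; Haaland → f = 0.02886; ΔP_B = f(L/D)(ρV²/2) = 4.754e+04 Pa.
ΔP_A/ΔP_B = 3.399e+04/4.754e+04 = 0.715.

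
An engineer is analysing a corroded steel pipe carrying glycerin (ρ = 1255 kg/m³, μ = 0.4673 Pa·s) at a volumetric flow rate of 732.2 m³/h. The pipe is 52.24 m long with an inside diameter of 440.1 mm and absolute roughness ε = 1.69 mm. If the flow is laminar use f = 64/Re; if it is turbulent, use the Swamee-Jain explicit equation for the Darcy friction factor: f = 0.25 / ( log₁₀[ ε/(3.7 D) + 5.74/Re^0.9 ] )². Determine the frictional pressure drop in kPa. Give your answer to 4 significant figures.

Q = 732.2 m³/h = 732.2/3600 = 0.2034 m³/s.
Cross-sectional area A = πD²/4 = π(0.4401)²/4 = 0.1521 m²; mean velocity V = Q/A = 0.2034/0.1521 = 1.337 m/s.
Reynolds number Re = ρVD/μ = 1255 · 1.337 · 0.4401 / 0.467 = 1580.
Re < 2300 → laminar flow, so f = 64/Re = 64/1580 = 0.0405 (the turbulent correlation is not needed).
Darcy-Weisbach: ΔP = f(L/D)(ρV²/2) = 0.0405·(52.24/0.4401)·(1255·1.337²/2) = 0.0405·118.7·1122 = 5392 Pa.
ΔP = 5392 Pa = 5.392 kPa.

ΔP ≈ 5.392 kPa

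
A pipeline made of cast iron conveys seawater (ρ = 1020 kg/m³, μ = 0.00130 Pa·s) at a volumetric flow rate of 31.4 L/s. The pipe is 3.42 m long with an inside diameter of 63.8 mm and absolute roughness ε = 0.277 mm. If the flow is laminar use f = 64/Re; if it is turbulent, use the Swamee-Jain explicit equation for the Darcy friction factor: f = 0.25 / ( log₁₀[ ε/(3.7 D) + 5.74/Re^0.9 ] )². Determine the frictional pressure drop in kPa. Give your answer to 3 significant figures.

ΔP ≈ 77.6 kPa

Q = 31.4 L/s = 31.4/1000 = 0.0314 m³/s.
Cross-sectional area A = πD²/4 = π(0.0638)²/4 = 0.003197 m²; mean velocity V = Q/A = 0.0314/0.003197 = 9.822 m/s.
Reynolds number Re = ρVD/μ = 1020 · 9.822 · 0.0638 / 0.0013 = 4.917e+05.
Re > 4000 → turbulent. Relative roughness ε/D = 0.000277/0.0638 = 0.00434. Swamee-Jain: f = 0.25/(log₁₀[0.00434/3.7 + 5.74/4.917e+05^0.9])² = 0.25/(log₁₀[0.00117 + 4.33e-05])² = 0.25/(-2.915)² = 0.02943.
Darcy-Weisbach: ΔP = f(L/D)(ρV²/2) = 0.02943·(3.42/0.0638)·(1020·9.822²/2) = 0.02943·53.61·4.92e+04 = 7.761e+04 Pa.
ΔP = 7.761e+04 Pa = 77.6 kPa.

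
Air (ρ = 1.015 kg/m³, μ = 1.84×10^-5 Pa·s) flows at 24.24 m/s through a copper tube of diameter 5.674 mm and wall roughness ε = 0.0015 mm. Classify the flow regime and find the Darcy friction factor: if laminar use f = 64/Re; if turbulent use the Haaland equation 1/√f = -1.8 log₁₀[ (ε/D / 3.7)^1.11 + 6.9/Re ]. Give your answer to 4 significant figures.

f ≈ 0.03363

Re = ρVD/μ = 1.015·24.24·0.005674/1.84e-05 = 7587.
Re > 4000 → turbulent. ε/D = 1.5e-06/0.005674 = 0.000264; Haaland: 1/√f = -1.8 log₁₀[2.5e-05 + 0.000909] = 5.453, so f = 0.03363.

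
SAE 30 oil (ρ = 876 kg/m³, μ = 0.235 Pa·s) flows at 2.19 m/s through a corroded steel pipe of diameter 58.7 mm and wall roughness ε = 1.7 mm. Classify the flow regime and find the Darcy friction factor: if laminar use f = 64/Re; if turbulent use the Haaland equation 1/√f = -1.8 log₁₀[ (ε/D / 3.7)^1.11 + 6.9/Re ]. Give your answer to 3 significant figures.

Re = ρVD/μ = 876·2.19·0.0587/0.235 = 479.2.
Re < 2300 → laminar, so f = 64/Re = 0.1336 (roughness is irrelevant in laminar flow).

f ≈ 0.134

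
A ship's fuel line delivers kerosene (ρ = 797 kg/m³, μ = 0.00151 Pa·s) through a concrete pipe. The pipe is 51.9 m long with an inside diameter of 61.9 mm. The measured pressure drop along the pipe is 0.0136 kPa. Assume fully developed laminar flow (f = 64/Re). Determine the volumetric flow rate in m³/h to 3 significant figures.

For laminar flow, f = 64/Re with Re = ρVD/μ, so Darcy-Weisbach reduces to ΔP = 32μLV/D². Solving for V: V = ΔP·D²/(32μL) = 13.6·(0.0619)²/(32·0.00151·51.9) = 0.02078 m/s.
Check: Re = ρVD/μ = 797·0.02078·0.0619/0.00151 = 678.9 < 2300, so the laminar assumption holds.
Q = V·A = 0.02078·(π/4·0.0619²) = 6.253e-05 m³/s = 0.225 m³/h.

Q ≈ 0.225 m³/h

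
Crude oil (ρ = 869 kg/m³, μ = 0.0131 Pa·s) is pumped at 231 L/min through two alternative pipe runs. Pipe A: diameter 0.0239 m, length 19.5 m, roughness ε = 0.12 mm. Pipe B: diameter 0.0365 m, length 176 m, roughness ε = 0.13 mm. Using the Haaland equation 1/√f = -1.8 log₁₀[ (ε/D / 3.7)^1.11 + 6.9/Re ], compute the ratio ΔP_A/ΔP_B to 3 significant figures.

ΔP_A/ΔP_B ≈ 0.907

Pipe A: V = Q/A = 0.00385/0.0004486 = 8.582 m/s; Re = 1.361e+04; ε/D = 0.00502; Haaland → f = 0.03585; ΔP_A = f(L/D)(ρV²/2) = 9.359e+05 Pa.
Pipe B: V = Q/A = 0.00385/0.001046 = 3.679 m/s; Re = 8909; ε/D = 0.00356; Haaland → f = 0.03638; ΔP_B = f(L/D)(ρV²/2) = 1.032e+06 Pa.
ΔP_A/ΔP_B = 9.359e+05/1.032e+06 = 0.907.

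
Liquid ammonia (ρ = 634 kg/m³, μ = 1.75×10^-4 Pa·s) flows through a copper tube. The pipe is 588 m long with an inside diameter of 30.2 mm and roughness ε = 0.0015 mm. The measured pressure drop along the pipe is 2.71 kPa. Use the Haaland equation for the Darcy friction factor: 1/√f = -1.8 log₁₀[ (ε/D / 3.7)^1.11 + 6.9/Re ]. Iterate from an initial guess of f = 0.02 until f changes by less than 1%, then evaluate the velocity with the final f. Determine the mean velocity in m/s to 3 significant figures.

V ≈ 0.124 m/s

Rearranging Darcy-Weisbach: V = √(2·ΔP·D/(f·L·ρ)). With ε/D = 1.5e-06/0.0302 = 4.97e-05, iterate starting from f = 0.02:
  f = 0.02 → V = √(2·2710·0.0302/(0.02·588·634)) = 0.1482 m/s; Re = ρVD/μ = 1.621e+04; f → 0.02723
  f = 0.02723 → V = 0.127 m/s; Re = 1.389e+04; f → 0.02833
  f = 0.02833 → V = 0.1245 m/s; Re = 1.362e+04; f → 0.02848
Converged (Δf/f < 1%). With the final f = 0.02848: V = √(2·2710·0.0302/(0.02848·588·634)) = 0.1242 m/s.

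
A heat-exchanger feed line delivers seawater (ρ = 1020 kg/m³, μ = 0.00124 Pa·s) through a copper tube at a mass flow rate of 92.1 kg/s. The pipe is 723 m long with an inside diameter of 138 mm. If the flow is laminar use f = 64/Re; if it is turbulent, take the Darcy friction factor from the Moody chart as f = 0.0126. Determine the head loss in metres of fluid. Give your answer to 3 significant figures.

h_f ≈ 123 m

A = πD²/4 = π(0.138)²/4 = 0.01496 m²; mean velocity V = ṁ/(ρA) = 92.1/(1020 · 0.01496) = 6.037 m/s.
Reynolds number Re = ρVD/μ = 1020 · 6.037 · 0.138 / 0.00124 = 6.853e+05.
Re > 4000 → turbulent; use the Moody-chart value f = 0.0126.
Darcy-Weisbach: ΔP = f(L/D)(ρV²/2) = 0.0126·(723/0.138)·(1020·6.037²/2) = 0.0126·5239·1.859e+04 = 1.227e+06 Pa.
Head loss h_f = ΔP/(ρg) = 1.227e+06/(1020·9.81) = 123 m.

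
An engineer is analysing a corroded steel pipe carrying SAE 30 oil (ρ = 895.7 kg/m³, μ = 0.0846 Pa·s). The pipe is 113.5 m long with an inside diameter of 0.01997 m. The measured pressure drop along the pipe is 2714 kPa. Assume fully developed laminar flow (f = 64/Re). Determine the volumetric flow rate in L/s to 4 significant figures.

For laminar flow, f = 64/Re with Re = ρVD/μ, so Darcy-Weisbach reduces to ΔP = 32μLV/D². Solving for V: V = ΔP·D²/(32μL) = 2.714e+06·(0.01997)²/(32·0.0846·113.5) = 3.522 m/s.
Check: Re = ρVD/μ = 895.7·3.522·0.01997/0.0846 = 744.8 < 2300, so the laminar assumption holds.
Q = V·A = 3.522·(π/4·0.01997²) = 0.001103 m³/s = 1.103 L/s.

Q ≈ 1.103 L/s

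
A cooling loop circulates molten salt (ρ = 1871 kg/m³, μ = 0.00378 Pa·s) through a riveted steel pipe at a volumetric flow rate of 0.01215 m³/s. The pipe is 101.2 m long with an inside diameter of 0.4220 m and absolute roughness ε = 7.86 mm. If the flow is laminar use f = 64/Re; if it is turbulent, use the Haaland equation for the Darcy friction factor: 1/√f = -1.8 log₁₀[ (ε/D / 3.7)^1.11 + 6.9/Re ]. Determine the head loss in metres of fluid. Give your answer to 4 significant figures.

Cross-sectional area A = πD²/4 = π(0.422)²/4 = 0.1399 m²; mean velocity V = Q/A = 0.01215/0.1399 = 0.08687 m/s.
Reynolds number Re = ρVD/μ = 1871 · 0.08687 · 0.422 / 0.00378 = 1.814e+04.
Re > 4000 → turbulent. Relative roughness ε/D = 0.00786/0.422 = 0.0186. Haaland: 1/√f = -1.8 log₁₀[(0.0186/3.7)^1.11 + 6.9/1.814e+04] = -1.8 log₁₀[0.00281 + 0.00038] = 4.492, so f = 0.04955.
Darcy-Weisbach: ΔP = f(L/D)(ρV²/2) = 0.04955·(101.2/0.422)·(1871·0.08687²/2) = 0.04955·239.8·7.059 = 83.88 Pa.
Head loss h_f = ΔP/(ρg) = 83.88/(1871·9.81) = 0.004570 m.

h_f ≈ 0.004570 m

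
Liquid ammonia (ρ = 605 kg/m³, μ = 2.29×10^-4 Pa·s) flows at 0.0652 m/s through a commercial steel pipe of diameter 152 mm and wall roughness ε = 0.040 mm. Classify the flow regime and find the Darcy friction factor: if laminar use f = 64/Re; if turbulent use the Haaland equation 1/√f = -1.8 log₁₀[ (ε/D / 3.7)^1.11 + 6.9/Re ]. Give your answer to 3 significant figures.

Re = ρVD/μ = 605·0.0652·0.152/0.000229 = 2.618e+04.
Re > 4000 → turbulent. ε/D = 4e-05/0.152 = 0.000263; Haaland: 1/√f = -1.8 log₁₀[2.49e-05 + 0.000264] = 6.372, so f = 0.02463.

f ≈ 0.0246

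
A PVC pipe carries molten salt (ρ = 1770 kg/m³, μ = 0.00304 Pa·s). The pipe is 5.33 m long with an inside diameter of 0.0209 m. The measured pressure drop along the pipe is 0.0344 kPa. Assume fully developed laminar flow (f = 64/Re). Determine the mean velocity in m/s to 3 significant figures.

V ≈ 0.0290 m/s

For laminar flow, f = 64/Re with Re = ρVD/μ, so Darcy-Weisbach reduces to ΔP = 32μLV/D². Solving for V: V = ΔP·D²/(32μL) = 34.4·(0.0209)²/(32·0.00304·5.33) = 0.02898 m/s.
Check: Re = ρVD/μ = 1770·0.02898·0.0209/0.00304 = 352.7 < 2300, so the laminar assumption holds.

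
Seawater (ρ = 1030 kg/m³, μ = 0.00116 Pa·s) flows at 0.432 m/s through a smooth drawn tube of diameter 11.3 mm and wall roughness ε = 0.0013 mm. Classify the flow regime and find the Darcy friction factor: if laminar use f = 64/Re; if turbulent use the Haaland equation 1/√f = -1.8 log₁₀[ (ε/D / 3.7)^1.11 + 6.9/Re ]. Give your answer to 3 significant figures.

f ≈ 0.0395

Re = ρVD/μ = 1030·0.432·0.0113/0.00116 = 4335.
Re > 4000 → turbulent. ε/D = 1.3e-06/0.0113 = 0.000115; Haaland: 1/√f = -1.8 log₁₀[9.93e-06 + 0.00159] = 5.032, so f = 0.0395.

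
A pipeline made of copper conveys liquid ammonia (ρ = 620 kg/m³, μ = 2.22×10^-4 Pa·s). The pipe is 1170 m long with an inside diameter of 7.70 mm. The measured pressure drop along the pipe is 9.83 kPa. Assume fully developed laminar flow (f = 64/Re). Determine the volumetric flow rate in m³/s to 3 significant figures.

For laminar flow, f = 64/Re with Re = ρVD/μ, so Darcy-Weisbach reduces to ΔP = 32μLV/D². Solving for V: V = ΔP·D²/(32μL) = 9830·(0.0077)²/(32·0.000222·1170) = 0.07012 m/s.
Check: Re = ρVD/μ = 620·0.07012·0.0077/0.000222 = 1508 < 2300, so the laminar assumption holds.
Q = V·A = 0.07012·(π/4·0.0077²) = 3.265e-06 m³/s = 3.27×10^-6 m³/s.

Q ≈ 3.27×10^-6 m³/s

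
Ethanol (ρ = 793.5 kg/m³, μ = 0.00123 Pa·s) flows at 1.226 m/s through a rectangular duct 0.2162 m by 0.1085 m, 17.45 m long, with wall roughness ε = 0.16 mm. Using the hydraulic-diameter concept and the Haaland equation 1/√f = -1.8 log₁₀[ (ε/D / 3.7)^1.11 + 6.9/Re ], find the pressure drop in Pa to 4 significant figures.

ΔP ≈ 1591 Pa

Hydraulic diameter D_h = 4A/P = 4·(0.2162·0.1085)/(2·(0.2162+0.1085)) = 0.09383/0.6494 = 0.1445 m.
Re = ρVD_h/μ = 793.5·1.226·0.1445/0.00123 = 1.143e+05.
ε/D_h = 0.00016/0.1445 = 0.00111; Haaland gives 1/√f = -1.8 log₁₀[0.000123+6.04e-05] = 6.728, so f = 0.02209.
ΔP = f(L/D_h)(ρV²/2) = 0.02209·17.45/0.1445·596.3 = 1591 Pa.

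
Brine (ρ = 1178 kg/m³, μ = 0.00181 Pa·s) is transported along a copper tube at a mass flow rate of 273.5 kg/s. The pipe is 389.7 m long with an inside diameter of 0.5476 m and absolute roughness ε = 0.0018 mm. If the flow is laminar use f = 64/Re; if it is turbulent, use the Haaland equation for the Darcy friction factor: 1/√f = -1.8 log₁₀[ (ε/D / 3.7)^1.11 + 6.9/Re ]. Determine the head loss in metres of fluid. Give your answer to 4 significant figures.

A = πD²/4 = π(0.5476)²/4 = 0.2355 m²; mean velocity V = ṁ/(ρA) = 273.5/(1178 · 0.2355) = 0.9858 m/s.
Reynolds number Re = ρVD/μ = 1178 · 0.9858 · 0.5476 / 0.00181 = 3.513e+05.
Re > 4000 → turbulent. Relative roughness ε/D = 1.8e-06/0.5476 = 3.29e-06. Haaland: 1/√f = -1.8 log₁₀[(3.29e-06/3.7)^1.11 + 6.9/3.513e+05] = -1.8 log₁₀[1.92e-07 + 1.96e-05] = 8.465, so f = 0.01396.
Darcy-Weisbach: ΔP = f(L/D)(ρV²/2) = 0.01396·(389.7/0.5476)·(1178·0.9858²/2) = 0.01396·711.7·572.4 = 5685 Pa.
Head loss h_f = ΔP/(ρg) = 5685/(1178·9.81) = 0.4920 m.

h_f ≈ 0.4920 m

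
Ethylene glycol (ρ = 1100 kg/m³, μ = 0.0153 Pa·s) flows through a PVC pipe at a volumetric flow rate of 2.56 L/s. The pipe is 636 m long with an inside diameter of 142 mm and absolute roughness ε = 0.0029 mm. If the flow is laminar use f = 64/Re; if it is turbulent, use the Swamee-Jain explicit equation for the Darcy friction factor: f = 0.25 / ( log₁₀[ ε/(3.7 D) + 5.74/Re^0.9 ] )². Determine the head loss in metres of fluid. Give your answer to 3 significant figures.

Q = 2.56 L/s = 2.56/1000 = 0.00256 m³/s.
Cross-sectional area A = πD²/4 = π(0.142)²/4 = 0.01584 m²; mean velocity V = Q/A = 0.00256/0.01584 = 0.1616 m/s.
Reynolds number Re = ρVD/μ = 1100 · 0.1616 · 0.142 / 0.0153 = 1650.
Re < 2300 → laminar flow, so f = 64/Re = 64/1650 = 0.03878 (the turbulent correlation is not needed).
Darcy-Weisbach: ΔP = f(L/D)(ρV²/2) = 0.03878·(636/0.142)·(1100·0.1616²/2) = 0.03878·4479·14.37 = 2496 Pa.
Head loss h_f = ΔP/(ρg) = 2496/(1100·9.81) = 0.231 m.

h_f ≈ 0.231 m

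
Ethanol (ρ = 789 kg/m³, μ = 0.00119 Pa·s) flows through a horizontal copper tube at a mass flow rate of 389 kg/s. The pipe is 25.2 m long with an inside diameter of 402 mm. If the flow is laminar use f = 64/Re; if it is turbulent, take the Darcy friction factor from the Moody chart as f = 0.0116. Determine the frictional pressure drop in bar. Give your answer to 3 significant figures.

A = πD²/4 = π(0.402)²/4 = 0.1269 m²; mean velocity V = ṁ/(ρA) = 389/(789 · 0.1269) = 3.884 m/s.
Reynolds number Re = ρVD/μ = 789 · 3.884 · 0.402 / 0.00119 = 1.035e+06.
Re > 4000 → turbulent; use the Moody-chart value f = 0.0116.
Darcy-Weisbach: ΔP = f(L/D)(ρV²/2) = 0.0116·(25.2/0.402)·(789·3.884²/2) = 0.0116·62.69·5953 = 4329 Pa.
ΔP = 4329 Pa = 0.0433 bar.

ΔP ≈ 0.0433 bar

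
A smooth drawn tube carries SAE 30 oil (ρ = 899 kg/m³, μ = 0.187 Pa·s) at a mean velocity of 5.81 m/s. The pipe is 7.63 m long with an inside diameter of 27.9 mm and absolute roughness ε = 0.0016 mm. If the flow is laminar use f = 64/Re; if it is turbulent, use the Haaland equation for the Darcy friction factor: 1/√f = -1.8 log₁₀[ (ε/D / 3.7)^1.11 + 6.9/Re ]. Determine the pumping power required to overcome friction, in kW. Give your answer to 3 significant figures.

P ≈ 1.21 kW

Reynolds number Re = ρVD/μ = 899 · 5.81 · 0.0279 / 0.187 = 779.3.
Re < 2300 → laminar flow, so f = 64/Re = 64/779.3 = 0.08213 (the turbulent correlation is not needed).
Darcy-Weisbach: ΔP = f(L/D)(ρV²/2) = 0.08213·(7.63/0.0279)·(899·5.81²/2) = 0.08213·273.5·1.517e+04 = 3.408e+05 Pa.
Q = V·A = 5.81·0.0006114 = 0.003552 m³/s.
Pumping power P = QΔP = 0.003552·3.408e+05 = 1210 W = 1.21 kW.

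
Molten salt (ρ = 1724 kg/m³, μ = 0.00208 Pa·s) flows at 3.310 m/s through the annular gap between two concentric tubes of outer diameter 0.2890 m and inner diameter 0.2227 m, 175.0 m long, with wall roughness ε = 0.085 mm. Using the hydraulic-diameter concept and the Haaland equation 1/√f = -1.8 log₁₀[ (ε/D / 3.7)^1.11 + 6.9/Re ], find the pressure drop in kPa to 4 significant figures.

ΔP ≈ 550.2 kPa

Hydraulic diameter D_h = 4A/P = D_o - D_i = 0.289 - 0.2227 = 0.0663 m.
Re = ρVD_h/μ = 1724·3.31·0.0663/0.00208 = 1.819e+05.
ε/D_h = 8.5e-05/0.0663 = 0.00128; Haaland gives 1/√f = -1.8 log₁₀[0.000144+3.79e-05] = 6.731, so f = 0.02207.
ΔP = f(L/D_h)(ρV²/2) = 0.02207·175/0.0663·9444 = 5.502e+05 Pa.
ΔP = 550.2 kPa.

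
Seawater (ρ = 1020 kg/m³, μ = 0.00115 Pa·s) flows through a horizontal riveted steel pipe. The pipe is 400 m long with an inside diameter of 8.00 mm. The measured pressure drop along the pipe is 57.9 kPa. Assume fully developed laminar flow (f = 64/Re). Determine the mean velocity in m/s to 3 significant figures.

For laminar flow, f = 64/Re with Re = ρVD/μ, so Darcy-Weisbach reduces to ΔP = 32μLV/D². Solving for V: V = ΔP·D²/(32μL) = 5.79e+04·(0.008)²/(32·0.00115·400) = 0.2517 m/s.
Check: Re = ρVD/μ = 1020·0.2517·0.008/0.00115 = 1786 < 2300, so the laminar assumption holds.

V ≈ 0.252 m/s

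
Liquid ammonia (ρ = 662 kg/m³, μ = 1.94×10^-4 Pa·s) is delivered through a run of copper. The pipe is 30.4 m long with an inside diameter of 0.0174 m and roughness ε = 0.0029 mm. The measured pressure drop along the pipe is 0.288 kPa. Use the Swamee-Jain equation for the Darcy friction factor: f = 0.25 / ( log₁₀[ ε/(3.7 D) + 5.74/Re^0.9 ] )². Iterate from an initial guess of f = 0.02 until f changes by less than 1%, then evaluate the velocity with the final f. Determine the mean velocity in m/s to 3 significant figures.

V ≈ 0.121 m/s

Rearranging Darcy-Weisbach: V = √(2·ΔP·D/(f·L·ρ)). With ε/D = 2.9e-06/0.0174 = 0.000167, iterate starting from f = 0.02:
  f = 0.02 → V = √(2·288·0.0174/(0.02·30.4·662)) = 0.1578 m/s; Re = ρVD/μ = 9369; f → 0.03182
  f = 0.03182 → V = 0.1251 m/s; Re = 7428; f → 0.03393
  f = 0.03393 → V = 0.1212 m/s; Re = 7194; f → 0.03423
Converged (Δf/f < 1%). With the final f = 0.03423: V = √(2·288·0.0174/(0.03423·30.4·662)) = 0.1206 m/s.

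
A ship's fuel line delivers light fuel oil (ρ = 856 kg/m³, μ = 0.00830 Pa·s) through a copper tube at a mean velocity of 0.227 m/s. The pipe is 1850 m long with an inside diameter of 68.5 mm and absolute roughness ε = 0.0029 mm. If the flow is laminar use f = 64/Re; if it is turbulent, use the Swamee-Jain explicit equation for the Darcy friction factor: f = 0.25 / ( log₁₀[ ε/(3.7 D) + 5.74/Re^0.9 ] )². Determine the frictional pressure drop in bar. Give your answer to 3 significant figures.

ΔP ≈ 0.238 bar

Reynolds number Re = ρVD/μ = 856 · 0.227 · 0.0685 / 0.0083 = 1604.
Re < 2300 → laminar flow, so f = 64/Re = 64/1604 = 0.03991 (the turbulent correlation is not needed).
Darcy-Weisbach: ΔP = f(L/D)(ρV²/2) = 0.03991·(1850/0.0685)·(856·0.227²/2) = 0.03991·2.701e+04·22.05 = 2.377e+04 Pa.
ΔP = 2.377e+04 Pa = 0.238 bar.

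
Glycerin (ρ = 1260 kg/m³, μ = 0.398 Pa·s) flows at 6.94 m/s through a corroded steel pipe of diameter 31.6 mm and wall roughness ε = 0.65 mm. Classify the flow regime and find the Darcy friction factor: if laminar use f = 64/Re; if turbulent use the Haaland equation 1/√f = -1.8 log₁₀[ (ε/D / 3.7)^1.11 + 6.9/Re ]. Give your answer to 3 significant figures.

Re = ρVD/μ = 1260·6.94·0.0316/0.398 = 694.3.
Re < 2300 → laminar, so f = 64/Re = 0.09218 (roughness is irrelevant in laminar flow).

f ≈ 0.0922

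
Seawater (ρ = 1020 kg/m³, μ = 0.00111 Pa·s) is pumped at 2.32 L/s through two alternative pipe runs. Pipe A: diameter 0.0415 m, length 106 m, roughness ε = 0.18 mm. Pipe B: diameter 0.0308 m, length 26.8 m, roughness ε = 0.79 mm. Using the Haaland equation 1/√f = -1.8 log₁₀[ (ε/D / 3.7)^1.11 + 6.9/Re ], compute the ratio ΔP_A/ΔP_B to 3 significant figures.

Pipe A: V = Q/A = 0.00232/0.001353 = 1.715 m/s; Re = 6.541e+04; ε/D = 0.00434; Haaland → f = 0.03056; ΔP_A = f(L/D)(ρV²/2) = 1.171e+05 Pa.
Pipe B: V = Q/A = 0.00232/0.0007451 = 3.114 m/s; Re = 8.813e+04; ε/D = 0.0256; Haaland → f = 0.05411; ΔP_B = f(L/D)(ρV²/2) = 2.328e+05 Pa.
ΔP_A/ΔP_B = 1.171e+05/2.328e+05 = 0.503.

ΔP_A/ΔP_B ≈ 0.503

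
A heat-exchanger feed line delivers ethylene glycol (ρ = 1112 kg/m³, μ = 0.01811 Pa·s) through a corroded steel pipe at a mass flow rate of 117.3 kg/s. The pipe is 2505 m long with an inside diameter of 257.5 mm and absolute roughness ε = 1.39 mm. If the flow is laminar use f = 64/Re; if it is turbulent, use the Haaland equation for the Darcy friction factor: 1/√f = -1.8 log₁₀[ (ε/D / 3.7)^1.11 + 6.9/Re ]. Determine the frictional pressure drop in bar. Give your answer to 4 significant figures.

A = πD²/4 = π(0.2575)²/4 = 0.05208 m²; mean velocity V = ṁ/(ρA) = 117.3/(1112 · 0.05208) = 2.026 m/s.
Reynolds number Re = ρVD/μ = 1112 · 2.026 · 0.2575 / 0.0181 = 3.203e+04.
Re > 4000 → turbulent. Relative roughness ε/D = 0.00139/0.2575 = 0.0054. Haaland: 1/√f = -1.8 log₁₀[(0.0054/3.7)^1.11 + 6.9/3.203e+04] = -1.8 log₁₀[0.000711 + 0.000215] = 5.459, so f = 0.03355.
Darcy-Weisbach: ΔP = f(L/D)(ρV²/2) = 0.03355·(2505/0.2575)·(1112·2.026²/2) = 0.03355·9728·2281 = 7.446e+05 Pa.
ΔP = 7.446e+05 Pa = 7.446 bar.

ΔP ≈ 7.446 bar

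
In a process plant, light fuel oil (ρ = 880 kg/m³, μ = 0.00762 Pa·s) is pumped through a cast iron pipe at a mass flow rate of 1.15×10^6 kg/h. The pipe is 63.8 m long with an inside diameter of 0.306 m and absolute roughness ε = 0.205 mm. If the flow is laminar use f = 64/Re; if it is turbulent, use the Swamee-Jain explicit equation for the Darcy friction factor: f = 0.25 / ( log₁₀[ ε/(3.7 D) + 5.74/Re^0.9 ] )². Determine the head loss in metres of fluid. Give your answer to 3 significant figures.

ṁ = 1.15×10^6 kg/h = 1.15×10^6/3600 = 319.4 kg/s.
A = πD²/4 = π(0.306)²/4 = 0.07354 m²; mean velocity V = ṁ/(ρA) = 319.4/(880 · 0.07354) = 4.936 m/s.
Reynolds number Re = ρVD/μ = 880 · 4.936 · 0.306 / 0.00762 = 1.744e+05.
Re > 4000 → turbulent. Relative roughness ε/D = 0.000205/0.306 = 0.00067. Swamee-Jain: f = 0.25/(log₁₀[0.00067/3.7 + 5.74/1.744e+05^0.9])² = 0.25/(log₁₀[0.000181 + 0.00011])² = 0.25/(-3.536)² = 0.01999.
Darcy-Weisbach: ΔP = f(L/D)(ρV²/2) = 0.01999·(63.8/0.306)·(880·4.936²/2) = 0.01999·208.5·1.072e+04 = 4.469e+04 Pa.
Head loss h_f = ΔP/(ρg) = 4.469e+04/(880·9.81) = 5.18 m.

h_f ≈ 5.18 m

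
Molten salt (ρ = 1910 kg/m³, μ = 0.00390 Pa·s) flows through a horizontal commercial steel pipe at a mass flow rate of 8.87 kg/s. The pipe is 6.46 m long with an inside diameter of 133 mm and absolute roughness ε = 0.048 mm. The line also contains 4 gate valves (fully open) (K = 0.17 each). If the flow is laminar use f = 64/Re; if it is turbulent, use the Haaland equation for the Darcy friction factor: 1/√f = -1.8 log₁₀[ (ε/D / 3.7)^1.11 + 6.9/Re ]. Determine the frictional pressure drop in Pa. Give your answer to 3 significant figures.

A = πD²/4 = π(0.133)²/4 = 0.01389 m²; mean velocity V = ṁ/(ρA) = 8.87/(1910 · 0.01389) = 0.3343 m/s.
Reynolds number Re = ρVD/μ = 1910 · 0.3343 · 0.133 / 0.0039 = 2.177e+04.
Re > 4000 → turbulent. Relative roughness ε/D = 4.8e-05/0.133 = 0.000361. Haaland: 1/√f = -1.8 log₁₀[(0.000361/3.7)^1.11 + 6.9/2.177e+04] = -1.8 log₁₀[3.53e-05 + 0.000317] = 6.216, so f = 0.02588.
Total minor-loss coefficient ΣK = 4·0.17 = 0.68.
ΔP = [f·L/D + ΣK]·(ρV²/2) = [0.02588·6.46/0.133 + 0.68]·(1910·0.3343²/2) = [1.257 + 0.68]·106.7 = 206.7 Pa.

ΔP ≈ 207 Pa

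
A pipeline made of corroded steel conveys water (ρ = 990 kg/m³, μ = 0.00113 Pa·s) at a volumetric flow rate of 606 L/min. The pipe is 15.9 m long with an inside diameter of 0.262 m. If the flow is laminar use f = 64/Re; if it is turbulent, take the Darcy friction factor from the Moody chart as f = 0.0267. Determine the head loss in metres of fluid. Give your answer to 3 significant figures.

h_f ≈ 0.00290 m

Q = 606 L/min = 606/60000 = 0.0101 m³/s.
Cross-sectional area A = πD²/4 = π(0.262)²/4 = 0.05391 m²; mean velocity V = Q/A = 0.0101/0.05391 = 0.1873 m/s.
Reynolds number Re = ρVD/μ = 990 · 0.1873 · 0.262 / 0.00113 = 4.3e+04.
Re > 4000 → turbulent; use the Moody-chart value f = 0.0267.
Darcy-Weisbach: ΔP = f(L/D)(ρV²/2) = 0.0267·(15.9/0.262)·(990·0.1873²/2) = 0.0267·60.69·17.37 = 28.15 Pa.
Head loss h_f = ΔP/(ρg) = 28.15/(990·9.81) = 0.00290 m.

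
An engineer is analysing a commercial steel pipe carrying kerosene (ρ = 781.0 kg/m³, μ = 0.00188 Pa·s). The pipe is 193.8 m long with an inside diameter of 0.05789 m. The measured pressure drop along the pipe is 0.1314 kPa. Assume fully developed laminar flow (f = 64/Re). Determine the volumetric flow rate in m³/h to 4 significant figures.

Q ≈ 0.3579 m³/h

For laminar flow, f = 64/Re with Re = ρVD/μ, so Darcy-Weisbach reduces to ΔP = 32μLV/D². Solving for V: V = ΔP·D²/(32μL) = 131.4·(0.05789)²/(32·0.00188·193.8) = 0.03777 m/s.
Check: Re = ρVD/μ = 781·0.03777·0.05789/0.00188 = 908.3 < 2300, so the laminar assumption holds.
Q = V·A = 0.03777·(π/4·0.05789²) = 9.941e-05 m³/s = 0.3579 m³/h.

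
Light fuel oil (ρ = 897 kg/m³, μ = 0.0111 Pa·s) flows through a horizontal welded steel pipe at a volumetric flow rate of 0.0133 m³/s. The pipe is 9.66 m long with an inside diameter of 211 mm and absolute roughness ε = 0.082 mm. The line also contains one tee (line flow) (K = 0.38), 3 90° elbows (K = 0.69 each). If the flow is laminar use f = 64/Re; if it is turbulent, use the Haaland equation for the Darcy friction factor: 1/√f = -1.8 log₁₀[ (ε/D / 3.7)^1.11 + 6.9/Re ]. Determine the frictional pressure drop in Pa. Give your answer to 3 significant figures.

Cross-sectional area A = πD²/4 = π(0.211)²/4 = 0.03497 m²; mean velocity V = Q/A = 0.0133/0.03497 = 0.3804 m/s.
Reynolds number Re = ρVD/μ = 897 · 0.3804 · 0.211 / 0.0111 = 6486.
Re > 4000 → turbulent. Relative roughness ε/D = 8.2e-05/0.211 = 0.000389. Haaland: 1/√f = -1.8 log₁₀[(0.000389/3.7)^1.11 + 6.9/6486] = -1.8 log₁₀[3.83e-05 + 0.00106] = 5.324, so f = 0.03528.
Total minor-loss coefficient ΣK = 1·0.38 + 3·0.69 = 2.45.
ΔP = [f·L/D + ΣK]·(ρV²/2) = [0.03528·9.66/0.211 + 2.45]·(897·0.3804²/2) = [1.615 + 2.45]·64.89 = 263.8 Pa.

ΔP ≈ 264 Pa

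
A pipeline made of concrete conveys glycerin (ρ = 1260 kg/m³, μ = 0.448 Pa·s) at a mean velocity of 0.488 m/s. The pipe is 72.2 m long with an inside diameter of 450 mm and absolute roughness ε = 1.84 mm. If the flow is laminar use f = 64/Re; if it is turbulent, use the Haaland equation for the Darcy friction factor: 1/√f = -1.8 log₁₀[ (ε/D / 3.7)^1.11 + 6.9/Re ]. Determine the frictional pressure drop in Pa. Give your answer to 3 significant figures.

Reynolds number Re = ρVD/μ = 1260 · 0.488 · 0.45 / 0.448 = 617.6.
Re < 2300 → laminar flow, so f = 64/Re = 64/617.6 = 0.1036 (the turbulent correlation is not needed).
Darcy-Weisbach: ΔP = f(L/D)(ρV²/2) = 0.1036·(72.2/0.45)·(1260·0.488²/2) = 0.1036·160.4·150 = 2494 Pa.

ΔP ≈ 2490 Pa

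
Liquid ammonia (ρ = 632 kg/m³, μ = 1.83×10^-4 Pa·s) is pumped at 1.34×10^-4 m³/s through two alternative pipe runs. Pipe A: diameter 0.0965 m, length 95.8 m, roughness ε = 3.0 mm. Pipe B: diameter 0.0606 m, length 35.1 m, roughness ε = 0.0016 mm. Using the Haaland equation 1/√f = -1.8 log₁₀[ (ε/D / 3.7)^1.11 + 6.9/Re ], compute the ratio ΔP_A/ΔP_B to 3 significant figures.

Pipe A: V = Q/A = 0.000134/0.007314 = 0.01832 m/s; Re = 6106; ε/D = 0.0311; Haaland → f = 0.06291; ΔP_A = f(L/D)(ρV²/2) = 6.625 Pa.
Pipe B: V = Q/A = 0.000134/0.002884 = 0.04646 m/s; Re = 9723; ε/D = 2.64e-05; Haaland → f = 0.03115; ΔP_B = f(L/D)(ρV²/2) = 12.31 Pa.
ΔP_A/ΔP_B = 6.625/12.31 = 0.538.

ΔP_A/ΔP_B ≈ 0.538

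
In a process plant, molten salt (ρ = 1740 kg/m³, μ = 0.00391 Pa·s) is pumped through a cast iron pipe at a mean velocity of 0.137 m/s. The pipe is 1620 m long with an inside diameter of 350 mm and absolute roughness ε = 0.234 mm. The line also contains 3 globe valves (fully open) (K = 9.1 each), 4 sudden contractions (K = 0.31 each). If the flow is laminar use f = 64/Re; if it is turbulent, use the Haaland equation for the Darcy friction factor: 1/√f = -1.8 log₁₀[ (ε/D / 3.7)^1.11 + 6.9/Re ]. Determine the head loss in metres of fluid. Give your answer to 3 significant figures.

Reynolds number Re = ρVD/μ = 1740 · 0.137 · 0.35 / 0.00391 = 2.134e+04.
Re > 4000 → turbulent. Relative roughness ε/D = 0.000234/0.35 = 0.000669. Haaland: 1/√f = -1.8 log₁₀[(0.000669/3.7)^1.11 + 6.9/2.134e+04] = -1.8 log₁₀[7e-05 + 0.000323] = 6.129, so f = 0.02662.
Total minor-loss coefficient ΣK = 3·9.1 + 4·0.31 = 28.5.
ΔP = [f·L/D + ΣK]·(ρV²/2) = [0.02662·1620/0.35 + 28.5]·(1740·0.137²/2) = [123.2 + 28.5]·16.33 = 2478 Pa.
Head loss h_f = ΔP/(ρg) = 2478/(1740·9.81) = 0.145 m.

h_f ≈ 0.145 m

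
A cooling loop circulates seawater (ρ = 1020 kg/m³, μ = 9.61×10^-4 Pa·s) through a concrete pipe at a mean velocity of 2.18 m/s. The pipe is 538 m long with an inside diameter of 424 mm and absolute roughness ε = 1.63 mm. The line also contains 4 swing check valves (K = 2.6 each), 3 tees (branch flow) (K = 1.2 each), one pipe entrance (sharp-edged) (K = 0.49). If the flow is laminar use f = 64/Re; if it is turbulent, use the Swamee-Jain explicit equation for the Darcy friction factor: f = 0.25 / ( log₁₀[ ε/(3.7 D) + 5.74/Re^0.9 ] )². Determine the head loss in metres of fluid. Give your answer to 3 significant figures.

h_f ≈ 12.2 m

Reynolds number Re = ρVD/μ = 1020 · 2.18 · 0.424 / 0.000961 = 9.811e+05.
Re > 4000 → turbulent. Relative roughness ε/D = 0.00163/0.424 = 0.00384. Swamee-Jain: f = 0.25/(log₁₀[0.00384/3.7 + 5.74/9.811e+05^0.9])² = 0.25/(log₁₀[0.00104 + 2.32e-05])² = 0.25/(-2.974)² = 0.02827.
Total minor-loss coefficient ΣK = 4·2.6 + 3·1.2 + 1·0.49 = 14.5.
ΔP = [f·L/D + ΣK]·(ρV²/2) = [0.02827·538/0.424 + 14.5]·(1020·2.18²/2) = [35.87 + 14.5]·2424 = 1.221e+05 Pa.
Head loss h_f = ΔP/(ρg) = 1.221e+05/(1020·9.81) = 12.2 m.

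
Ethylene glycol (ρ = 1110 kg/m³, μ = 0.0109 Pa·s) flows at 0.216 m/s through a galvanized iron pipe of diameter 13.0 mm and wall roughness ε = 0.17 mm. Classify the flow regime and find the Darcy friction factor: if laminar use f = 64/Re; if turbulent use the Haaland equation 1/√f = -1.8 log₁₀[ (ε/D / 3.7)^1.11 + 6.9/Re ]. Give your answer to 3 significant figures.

f ≈ 0.224

Re = ρVD/μ = 1110·0.216·0.013/0.0109 = 286.
Re < 2300 → laminar, so f = 64/Re = 0.2238 (roughness is irrelevant in laminar flow).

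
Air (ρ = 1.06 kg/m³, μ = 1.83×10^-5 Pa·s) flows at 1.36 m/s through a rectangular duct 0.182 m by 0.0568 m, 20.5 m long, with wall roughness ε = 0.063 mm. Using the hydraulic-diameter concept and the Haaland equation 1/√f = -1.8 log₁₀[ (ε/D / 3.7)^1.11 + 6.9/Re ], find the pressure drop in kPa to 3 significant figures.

Hydraulic diameter D_h = 4A/P = 4·(0.182·0.0568)/(2·(0.182+0.0568)) = 0.04135/0.4776 = 0.08658 m.
Re = ρVD_h/μ = 1.06·1.36·0.08658/1.83e-05 = 6820.
ε/D_h = 6.3e-05/0.08658 = 0.000728; Haaland gives 1/√f = -1.8 log₁₀[7.69e-05+0.00101] = 5.334, so f = 0.03515.
ΔP = f(L/D_h)(ρV²/2) = 0.03515·20.5/0.08658·0.9803 = 8.159 Pa.
ΔP = 0.00816 kPa.

ΔP ≈ 0.00816 kPa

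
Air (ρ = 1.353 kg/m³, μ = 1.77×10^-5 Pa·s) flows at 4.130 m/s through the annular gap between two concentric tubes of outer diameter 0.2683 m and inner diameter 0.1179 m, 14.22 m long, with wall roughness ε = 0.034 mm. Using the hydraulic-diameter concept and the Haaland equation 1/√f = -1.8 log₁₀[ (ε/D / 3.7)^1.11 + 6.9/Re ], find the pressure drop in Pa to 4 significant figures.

Hydraulic diameter D_h = 4A/P = D_o - D_i = 0.2683 - 0.1179 = 0.1504 m.
Re = ρVD_h/μ = 1.353·4.13·0.1504/1.77e-05 = 4.748e+04.
ε/D_h = 3.4e-05/0.1504 = 0.000226; Haaland gives 1/√f = -1.8 log₁₀[2.1e-05+0.000145] = 6.802, so f = 0.02161.
ΔP = f(L/D_h)(ρV²/2) = 0.02161·14.22/0.1504·11.54 = 23.58 Pa.

ΔP ≈ 23.58 Pa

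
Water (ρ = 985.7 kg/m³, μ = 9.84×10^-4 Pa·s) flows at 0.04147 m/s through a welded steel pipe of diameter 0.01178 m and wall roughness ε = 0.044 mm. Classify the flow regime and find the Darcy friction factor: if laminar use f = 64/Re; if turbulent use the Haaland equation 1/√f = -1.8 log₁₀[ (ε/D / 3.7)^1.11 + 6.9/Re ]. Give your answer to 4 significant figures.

Re = ρVD/μ = 985.7·0.04147·0.01178/0.000984 = 489.4.
Re < 2300 → laminar, so f = 64/Re = 0.1308 (roughness is irrelevant in laminar flow).

f ≈ 0.1308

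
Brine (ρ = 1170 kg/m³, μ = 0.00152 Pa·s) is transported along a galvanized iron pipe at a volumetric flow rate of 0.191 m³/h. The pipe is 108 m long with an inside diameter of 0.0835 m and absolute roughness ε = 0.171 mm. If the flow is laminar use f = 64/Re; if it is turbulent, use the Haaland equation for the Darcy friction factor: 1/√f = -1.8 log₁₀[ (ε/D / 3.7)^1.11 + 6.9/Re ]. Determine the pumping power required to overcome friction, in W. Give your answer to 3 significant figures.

Q = 0.191 m³/h = 0.191/3600 = 5.306e-05 m³/s.
Cross-sectional area A = πD²/4 = π(0.0835)²/4 = 0.005476 m²; mean velocity V = Q/A = 5.306e-05/0.005476 = 0.009689 m/s.
Reynolds number Re = ρVD/μ = 1170 · 0.009689 · 0.0835 / 0.00152 = 622.7.
Re < 2300 → laminar flow, so f = 64/Re = 64/622.7 = 0.1028 (the turbulent correlation is not needed).
Darcy-Weisbach: ΔP = f(L/D)(ρV²/2) = 0.1028·(108/0.0835)·(1170·0.009689²/2) = 0.1028·1293·0.05492 = 7.3 Pa.
Pumping power P = QΔP = 5.306e-05·7.3 = 3.873×10^-4 W = 3.87×10^-4 W.

P ≈ 3.87×10^-4 W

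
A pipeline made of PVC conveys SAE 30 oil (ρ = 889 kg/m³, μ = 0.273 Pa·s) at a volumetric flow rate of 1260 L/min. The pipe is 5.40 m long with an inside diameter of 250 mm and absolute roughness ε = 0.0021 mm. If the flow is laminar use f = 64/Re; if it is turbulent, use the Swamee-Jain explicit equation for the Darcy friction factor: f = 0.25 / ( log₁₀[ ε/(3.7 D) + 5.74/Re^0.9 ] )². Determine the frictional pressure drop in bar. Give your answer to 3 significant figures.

ΔP ≈ 0.00323 bar

Q = 1260 L/min = 1260/60000 = 0.021 m³/s.
Cross-sectional area A = πD²/4 = π(0.25)²/4 = 0.04909 m²; mean velocity V = Q/A = 0.021/0.04909 = 0.4278 m/s.
Reynolds number Re = ρVD/μ = 889 · 0.4278 · 0.25 / 0.273 = 348.3.
Re < 2300 → laminar flow, so f = 64/Re = 64/348.3 = 0.1838 (the turbulent correlation is not needed).
Darcy-Weisbach: ΔP = f(L/D)(ρV²/2) = 0.1838·(5.4/0.25)·(889·0.4278²/2) = 0.1838·21.6·81.35 = 322.9 Pa.
ΔP = 322.9 Pa = 0.00323 bar.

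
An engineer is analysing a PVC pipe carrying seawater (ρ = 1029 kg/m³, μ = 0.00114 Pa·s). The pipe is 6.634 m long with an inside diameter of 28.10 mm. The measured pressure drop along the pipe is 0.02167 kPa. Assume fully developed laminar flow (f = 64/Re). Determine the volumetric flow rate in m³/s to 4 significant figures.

Q ≈ 4.385×10^-5 m³/s

For laminar flow, f = 64/Re with Re = ρVD/μ, so Darcy-Weisbach reduces to ΔP = 32μLV/D². Solving for V: V = ΔP·D²/(32μL) = 21.67·(0.0281)²/(32·0.00114·6.634) = 0.0707 m/s.
Check: Re = ρVD/μ = 1029·0.0707·0.0281/0.00114 = 1793 < 2300, so the laminar assumption holds.
Q = V·A = 0.0707·(π/4·0.0281²) = 4.385e-05 m³/s = 4.385×10^-5 m³/s.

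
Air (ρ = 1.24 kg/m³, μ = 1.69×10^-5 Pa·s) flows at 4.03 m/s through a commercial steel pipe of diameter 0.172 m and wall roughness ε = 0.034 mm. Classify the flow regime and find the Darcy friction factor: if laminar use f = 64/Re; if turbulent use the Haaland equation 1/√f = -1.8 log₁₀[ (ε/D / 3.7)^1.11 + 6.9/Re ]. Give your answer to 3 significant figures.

f ≈ 0.0212

Re = ρVD/μ = 1.24·4.03·0.172/1.69e-05 = 5.086e+04.
Re > 4000 → turbulent. ε/D = 3.4e-05/0.172 = 0.000198; Haaland: 1/√f = -1.8 log₁₀[1.81e-05 + 0.000136] = 6.864, so f = 0.02123.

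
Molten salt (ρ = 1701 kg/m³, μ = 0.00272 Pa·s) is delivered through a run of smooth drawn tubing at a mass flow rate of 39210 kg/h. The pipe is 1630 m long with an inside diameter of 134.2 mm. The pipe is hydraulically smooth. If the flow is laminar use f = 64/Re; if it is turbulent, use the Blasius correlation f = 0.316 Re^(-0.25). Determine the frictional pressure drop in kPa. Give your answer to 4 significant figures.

ṁ = 39210 kg/h = 39210/3600 = 10.89 kg/s.
A = πD²/4 = π(0.1342)²/4 = 0.01414 m²; mean velocity V = ṁ/(ρA) = 10.89/(1701 · 0.01414) = 0.4527 m/s.
Reynolds number Re = ρVD/μ = 1701 · 0.4527 · 0.1342 / 0.00272 = 3.799e+04.
Re > 4000 → turbulent. Smooth-pipe (Blasius): f = 0.316 Re^(-0.25) = 0.316/(3.799e+04)^0.25 = 0.02263.
Darcy-Weisbach: ΔP = f(L/D)(ρV²/2) = 0.02263·(1630/0.1342)·(1701·0.4527²/2) = 0.02263·1.215e+04·174.3 = 4.791e+04 Pa.
ΔP = 4.791e+04 Pa = 47.91 kPa.

ΔP ≈ 47.91 kPa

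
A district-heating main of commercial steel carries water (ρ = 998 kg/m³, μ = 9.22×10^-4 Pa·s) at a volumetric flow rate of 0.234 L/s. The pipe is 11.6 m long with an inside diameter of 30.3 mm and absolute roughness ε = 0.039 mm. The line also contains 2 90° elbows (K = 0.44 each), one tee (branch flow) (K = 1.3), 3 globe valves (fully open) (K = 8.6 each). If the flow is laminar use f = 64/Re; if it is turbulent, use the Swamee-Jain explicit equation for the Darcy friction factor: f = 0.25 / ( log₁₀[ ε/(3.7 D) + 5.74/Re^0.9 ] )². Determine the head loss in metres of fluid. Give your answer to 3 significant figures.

Q = 0.234 L/s = 0.234/1000 = 0.000234 m³/s.
Cross-sectional area A = πD²/4 = π(0.0303)²/4 = 0.0007211 m²; mean velocity V = Q/A = 0.000234/0.0007211 = 0.3245 m/s.
Reynolds number Re = ρVD/μ = 998 · 0.3245 · 0.0303 / 0.000922 = 1.064e+04.
Re > 4000 → turbulent. Relative roughness ε/D = 3.9e-05/0.0303 = 0.00129. Swamee-Jain: f = 0.25/(log₁₀[0.00129/3.7 + 5.74/1.064e+04^0.9])² = 0.25/(log₁₀[0.000348 + 0.00136])² = 0.25/(-2.767)² = 0.03266.
Total minor-loss coefficient ΣK = 2·0.44 + 1·1.3 + 3·8.6 = 28.
ΔP = [f·L/D + ΣK]·(ρV²/2) = [0.03266·11.6/0.0303 + 28]·(998·0.3245²/2) = [12.5 + 28]·52.55 = 2127 Pa.
Head loss h_f = ΔP/(ρg) = 2127/(998·9.81) = 0.217 m.

h_f ≈ 0.217 m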